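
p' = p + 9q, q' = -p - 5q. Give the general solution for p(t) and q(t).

p(t) = -3c_1e^(-2t) - 3c_2te^(-2t) + 2c_2e^(-2t), q(t) = c_1e^(-2t) + c_2te^(-2t) - c_2e^(-2t)

Coefficient matrix A = [[1, 9], [-1, -5]].
Characteristic polynomial det(A - λI) = λ^2 + 4λ + 4 = 0.
Single eigenvalue λ = -2 with algebraic multiplicity 2.
Eigenvector v = (-3,1); generalized eigenvector w with (A-λI)w=v is (2,-1).
General solution: e^(-2t)[c_1·v + c_2·(t·v + w)].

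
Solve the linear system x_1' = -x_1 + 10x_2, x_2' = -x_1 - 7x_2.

Coefficient matrix A = [[-1, 10], [-1, -7]].
Characteristic polynomial det(A - λI) = λ^2 + 8λ + 17 = 0.
Eigenvalues λ = -4 ± i (complex conjugate pair).
For λ=-4+i: an eigenvector is (1,0) - i(3,-1) = (1 - 3i, 0 + i).
A real fundamental pair from Re and Im of e^((-4+i)t)v: X_1 = e^(-4t)(cos(t)·(1,0) + sin(t)·(3,-1)), X_2 = e^(-4t)(sin(t)·(1,0) - cos(t)·(3,-1)).
General solution: K_1X_1 + K_2X_2.

x_1(t) = 3K_1e^(-4t)sin(t) + K_1e^(-4t)cos(t) + K_2e^(-4t)sin(t) - 3K_2e^(-4t)cos(t), x_2(t) = -K_1e^(-4t)sin(t) + K_2e^(-4t)cos(t)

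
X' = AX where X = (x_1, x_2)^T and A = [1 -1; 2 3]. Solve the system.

x_1(t) = K_1e^(2t)cos(t) + K_2e^(2t)sin(t), x_2(t) = K_1e^(2t)sin(t) - K_1e^(2t)cos(t) - K_2e^(2t)sin(t) - K_2e^(2t)cos(t)

Coefficient matrix A = [[1, -1], [2, 3]].
Characteristic polynomial det(A - λI) = λ^2 - 4λ + 5 = 0.
Eigenvalues λ = 2 ± i (complex conjugate pair).
For λ=2+i: an eigenvector is (1,-1) - i(0,1) = (1, -1 - i).
A real fundamental pair from Re and Im of e^((2+i)t)v: X_1 = e^(2t)(cos(t)·(1,-1) + sin(t)·(0,1)), X_2 = e^(2t)(sin(t)·(1,-1) - cos(t)·(0,1)).
General solution: K_1X_1 + K_2X_2.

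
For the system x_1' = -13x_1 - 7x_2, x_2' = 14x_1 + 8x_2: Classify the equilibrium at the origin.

A = [[-13,-7],[14,8]]; det(A-λI) = λ^2 + 5λ - 6.
λ = 1, -6: opposite signs.

saddle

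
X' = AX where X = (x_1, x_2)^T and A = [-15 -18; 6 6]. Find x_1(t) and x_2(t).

x_1(t) = 3C_1e^(-3t) - 2C_2e^(-6t), x_2(t) = -2C_1e^(-3t) + C_2e^(-6t)

Coefficient matrix A = [[-15, -18], [6, 6]].
Characteristic polynomial det(A - λI) = λ^2 + 9λ + 18 = 0.
Eigenvalues λ = -3, -6.
For λ=-3: (A-λI) row 1 is [-12, -18], so an eigenvector is (3, -2).
For λ=-6: (A-λI) row 1 is [-9, -18], so an eigenvector is (-2, 1).
General solution: C_1e^(-3t)(3,-2) + C_2e^(-6t)(-2,1).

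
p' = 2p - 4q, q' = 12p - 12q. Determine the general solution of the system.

Coefficient matrix A = [[2, -4], [12, -12]].
Characteristic polynomial det(A - λI) = λ^2 + 10λ + 24 = 0.
Eigenvalues λ = -6, -4.
For λ=-6: (A-λI) row 1 is [8, -4], so an eigenvector is (1, 2).
For λ=-4: (A-λI) row 1 is [6, -4], so an eigenvector is (-2, -3).
General solution: C_1e^(-6t)(1,2) + C_2e^(-4t)(-2,-3).

p(t) = C_1e^(-6t) - 2C_2e^(-4t), q(t) = 2C_1e^(-6t) - 3C_2e^(-4t)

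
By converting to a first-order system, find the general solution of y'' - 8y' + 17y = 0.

Let x_1 = y, x_2 = y'. Then x_1' = x_2 and x_2' = -17x_1 + 8x_2.
A = [[0,1],[-17,8]]; det(A-λI) = λ^2 - 8λ + 17.
Eigenvalues λ = 4 ± i.

y(t) = c_1e^(4t)cos(t) + c_2e^(4t)sin(t)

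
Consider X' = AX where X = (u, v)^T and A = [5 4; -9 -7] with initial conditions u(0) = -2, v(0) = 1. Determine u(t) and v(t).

u(t) = -8te^(-t) - 2e^(-t), v(t) = 12te^(-t) + e^(-t)

Coefficient matrix A = [[5, 4], [-9, -7]].
Characteristic polynomial det(A - λI) = λ^2 + 2λ + 1 = 0.
Single eigenvalue λ = -1 with algebraic multiplicity 2.
Eigenvector v = (2,-3); generalized eigenvector w with (A-λI)w=v is (1,-1).
General solution: e^(-t)[C_1·v + C_2·(t·v + w)].
Applying u(0)=-2, v(0)=1 gives C_1=1, C_2=-4.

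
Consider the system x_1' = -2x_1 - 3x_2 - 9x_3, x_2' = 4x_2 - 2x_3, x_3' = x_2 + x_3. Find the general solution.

Coefficient matrix A = [[-2, -3, -9], [0, 4, -2], [0, 1, 1]].
det(A - λI) = 0 gives eigenvalues λ = 2, 3, -2.
For λ=2: eigenvector (-3,1,1).
For λ=3: eigenvector (-3,2,1).
For λ=-2: eigenvector (1,0,0).
General solution: K_1e^(2t)(-3,1,1) + K_2e^(3t)(-3,2,1) + K_3e^(-2t)(1,0,0).

x_1(t) = -3K_1e^(2t) - 3K_2e^(3t) + K_3e^(-2t), x_2(t) = K_1e^(2t) + 2K_2e^(3t), x_3(t) = K_1e^(2t) + K_2e^(3t)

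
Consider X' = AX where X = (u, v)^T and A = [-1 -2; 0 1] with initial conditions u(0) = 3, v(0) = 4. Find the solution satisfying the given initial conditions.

u(t) = -4e^(t) + 7e^(-t), v(t) = 4e^(t)

Coefficient matrix A = [[-1, -2], [0, 1]].
Characteristic polynomial det(A - λI) = λ^2 - 1 = 0.
Eigenvalues λ = -1, 1.
For λ=-1: (A-λI) row 1 is [0, -2], so an eigenvector is (-1, 0).
For λ=1: (A-λI) row 1 is [-2, -2], so an eigenvector is (1, -1).
General solution: K_1e^(-t)(-1,0) + K_2e^(t)(1,-1).
Applying u(0)=3, v(0)=4 gives K_1=-7, K_2=-4.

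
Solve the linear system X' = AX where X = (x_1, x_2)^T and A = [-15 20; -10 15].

x_1(t) = -2C_1e^(-5t) + C_2e^(5t), x_2(t) = -C_1e^(-5t) + C_2e^(5t)

Coefficient matrix A = [[-15, 20], [-10, 15]].
Characteristic polynomial det(A - λI) = λ^2 - 25 = 0.
Eigenvalues λ = -5, 5.
For λ=-5: (A-λI) row 1 is [-10, 20], so an eigenvector is (-2, -1).
For λ=5: (A-λI) row 1 is [-20, 20], so an eigenvector is (1, 1).
General solution: C_1e^(-5t)(-2,-1) + C_2e^(5t)(1,1).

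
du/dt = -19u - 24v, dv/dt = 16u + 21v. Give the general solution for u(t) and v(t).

Coefficient matrix A = [[-19, -24], [16, 21]].
Characteristic polynomial det(A - λI) = λ^2 - 2λ - 15 = 0.
Eigenvalues λ = 5, -3.
For λ=5: (A-λI) row 1 is [-24, -24], so an eigenvector is (-1, 1).
For λ=-3: (A-λI) row 1 is [-16, -24], so an eigenvector is (-3, 2).
General solution: C_1e^(5t)(-1,1) + C_2e^(-3t)(-3,2).

u(t) = -C_1e^(5t) - 3C_2e^(-3t), v(t) = C_1e^(5t) + 2C_2e^(-3t)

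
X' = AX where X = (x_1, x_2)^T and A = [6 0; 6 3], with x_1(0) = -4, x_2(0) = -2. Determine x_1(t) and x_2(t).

Coefficient matrix A = [[6, 0], [6, 3]].
Characteristic polynomial det(A - λI) = λ^2 - 9λ + 18 = 0.
Eigenvalues λ = 3, 6.
For λ=3: (A-λI) row 1 is [3, 0], so an eigenvector is (0, -1).
For λ=6: (A-λI) row 2 is [6, -3], so an eigenvector is (1, 2).
General solution: C_1e^(3t)(0,-1) + C_2e^(6t)(1,2).
Applying x_1(0)=-4, x_2(0)=-2 gives C_1=-6, C_2=-4.

x_1(t) = -4e^(6t), x_2(t) = -8e^(6t) + 6e^(3t)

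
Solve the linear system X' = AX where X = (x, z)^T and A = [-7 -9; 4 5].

x(t) = 3c_1e^(-t) + 3c_2te^(-t) - 2c_2e^(-t), z(t) = -2c_1e^(-t) - 2c_2te^(-t) + c_2e^(-t)

Coefficient matrix A = [[-7, -9], [4, 5]].
Characteristic polynomial det(A - λI) = λ^2 + 2λ + 1 = 0.
Single eigenvalue λ = -1 with algebraic multiplicity 2.
Eigenvector v = (3,-2); generalized eigenvector w with (A-λI)w=v is (-2,1).
General solution: e^(-t)[c_1·v + c_2·(t·v + w)].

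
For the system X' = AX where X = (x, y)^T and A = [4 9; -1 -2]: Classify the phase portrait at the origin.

A = [[4,9],[-1,-2]]; det(A-λI) = λ^2 - 2λ + 1.
repeated λ = 1 with a single eigenvector.

unstable improper node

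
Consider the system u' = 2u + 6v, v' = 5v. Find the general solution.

Coefficient matrix A = [[2, 6], [0, 5]].
Characteristic polynomial det(A - λI) = λ^2 - 7λ + 10 = 0.
Eigenvalues λ = 5, 2.
For λ=5: (A-λI) row 1 is [-3, 6], so an eigenvector is (2, 1).
For λ=2: (A-λI) row 1 is [0, 6], so an eigenvector is (1, 0).
General solution: K_1e^(5t)(2,1) + K_2e^(2t)(1,0).

u(t) = 2K_1e^(5t) + K_2e^(2t), v(t) = K_1e^(5t)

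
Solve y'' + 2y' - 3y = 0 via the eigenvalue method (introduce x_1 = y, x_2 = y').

Let x_1 = y, x_2 = y'. Then x_1' = x_2 and x_2' = 3x_1 - 2x_2.
A = [[0,1],[3,-2]]; det(A-λI) = λ^2 + 2λ - 3.
Eigenvalues λ = -3, 1 with eigenvectors (1,-3), (1,1).

y(t) = C_1e^(-3t) + C_2e^(t)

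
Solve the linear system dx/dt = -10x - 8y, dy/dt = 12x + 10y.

x(t) = -2c_1e^(2t) + c_2e^(-2t), y(t) = 3c_1e^(2t) - c_2e^(-2t)

Coefficient matrix A = [[-10, -8], [12, 10]].
Characteristic polynomial det(A - λI) = λ^2 - 4 = 0.
Eigenvalues λ = 2, -2.
For λ=2: (A-λI) row 1 is [-12, -8], so an eigenvector is (-2, 3).
For λ=-2: (A-λI) row 1 is [-8, -8], so an eigenvector is (1, -1).
General solution: c_1e^(2t)(-2,3) + c_2e^(-2t)(1,-1).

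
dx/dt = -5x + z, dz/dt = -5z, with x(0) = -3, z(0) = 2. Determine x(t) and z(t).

Coefficient matrix A = [[-5, 1], [0, -5]].
Characteristic polynomial det(A - λI) = λ^2 + 10λ + 25 = 0.
Single eigenvalue λ = -5 with algebraic multiplicity 2.
Eigenvector v = (-1,0); generalized eigenvector w with (A-λI)w=v is (-3,-1).
General solution: e^(-5t)[c_1·v + c_2·(t·v + w)].
Applying x(0)=-3, z(0)=2 gives c_1=9, c_2=-2.

x(t) = 2te^(-5t) - 3e^(-5t), z(t) = 2e^(-5t)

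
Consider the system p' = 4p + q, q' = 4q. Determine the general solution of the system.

Coefficient matrix A = [[4, 1], [0, 4]].
Characteristic polynomial det(A - λI) = λ^2 - 8λ + 16 = 0.
Single eigenvalue λ = 4 with algebraic multiplicity 2.
Eigenvector v = (1,0); generalized eigenvector w with (A-λI)w=v is (3,1).
General solution: e^(4t)[c_1·v + c_2·(t·v + w)].

p(t) = c_1e^(4t) + c_2te^(4t) + 3c_2e^(4t), q(t) = c_2e^(4t)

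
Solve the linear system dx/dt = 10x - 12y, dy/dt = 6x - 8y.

Coefficient matrix A = [[10, -12], [6, -8]].
Characteristic polynomial det(A - λI) = λ^2 - 2λ - 8 = 0.
Eigenvalues λ = -2, 4.
For λ=-2: (A-λI) row 1 is [12, -12], so an eigenvector is (-1, -1).
For λ=4: (A-λI) row 1 is [6, -12], so an eigenvector is (-2, -1).
General solution: c_1e^(-2t)(-1,-1) + c_2e^(4t)(-2,-1).

x(t) = -c_1e^(-2t) - 2c_2e^(4t), y(t) = -c_1e^(-2t) - c_2e^(4t)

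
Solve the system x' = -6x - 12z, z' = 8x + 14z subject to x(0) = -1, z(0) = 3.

Coefficient matrix A = [[-6, -12], [8, 14]].
Characteristic polynomial det(A - λI) = λ^2 - 8λ + 12 = 0.
Eigenvalues λ = 2, 6.
For λ=2: (A-λI) row 1 is [-8, -12], so an eigenvector is (-3, 2).
For λ=6: (A-λI) row 1 is [-12, -12], so an eigenvector is (1, -1).
General solution: C_1e^(2t)(-3,2) + C_2e^(6t)(1,-1).
Applying x(0)=-1, z(0)=3 gives C_1=-2, C_2=-7.

x(t) = -7e^(6t) + 6e^(2t), z(t) = 7e^(6t) - 4e^(2t)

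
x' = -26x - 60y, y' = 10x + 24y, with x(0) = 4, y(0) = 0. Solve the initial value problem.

x(t) = -8e^(4t) + 12e^(-6t), y(t) = 4e^(4t) - 4e^(-6t)

Coefficient matrix A = [[-26, -60], [10, 24]].
Characteristic polynomial det(A - λI) = λ^2 + 2λ - 24 = 0.
Eigenvalues λ = -6, 4.
For λ=-6: (A-λI) row 1 is [-20, -60], so an eigenvector is (3, -1).
For λ=4: (A-λI) row 1 is [-30, -60], so an eigenvector is (2, -1).
General solution: C_1e^(-6t)(3,-1) + C_2e^(4t)(2,-1).
Applying x(0)=4, y(0)=0 gives C_1=4, C_2=-4.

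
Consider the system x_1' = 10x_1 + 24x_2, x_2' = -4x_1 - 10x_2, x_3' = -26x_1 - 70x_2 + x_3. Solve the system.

x_1(t) = 3c_1e^(2t) - 2c_2e^(-2t), x_2(t) = -c_1e^(2t) + c_2e^(-2t), x_3(t) = -8c_1e^(2t) + 6c_2e^(-2t) + c_3e^(t)

Coefficient matrix A = [[10, 24, 0], [-4, -10, 0], [-26, -70, 1]].
det(A - λI) = 0 gives eigenvalues λ = 2, -2, 1.
For λ=2: eigenvector (3,-1,-8).
For λ=-2: eigenvector (-2,1,6).
For λ=1: eigenvector (0,0,1).
General solution: c_1e^(2t)(3,-1,-8) + c_2e^(-2t)(-2,1,6) + c_3e^(t)(0,0,1).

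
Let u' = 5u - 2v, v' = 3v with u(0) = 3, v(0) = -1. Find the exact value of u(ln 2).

120

A = [[5,-2],[0,3]]; eigenvalues λ = 5, 3.
Eigenvectors: (-1,0) for λ=5, (1,1) for λ=3.
From the initial condition, c_1 = -4, c_2 = -1.
u(ln 2) = (-4)(2^5)(-1) + (-1)(2^3)(1) = 120.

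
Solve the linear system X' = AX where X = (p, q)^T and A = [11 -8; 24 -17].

p(t) = -K_1e^(-5t) - 2K_2e^(-t), q(t) = -2K_1e^(-5t) - 3K_2e^(-t)

Coefficient matrix A = [[11, -8], [24, -17]].
Characteristic polynomial det(A - λI) = λ^2 + 6λ + 5 = 0.
Eigenvalues λ = -5, -1.
For λ=-5: (A-λI) row 1 is [16, -8], so an eigenvector is (-1, -2).
For λ=-1: (A-λI) row 1 is [12, -8], so an eigenvector is (-2, -3).
General solution: K_1e^(-5t)(-1,-2) + K_2e^(-t)(-2,-3).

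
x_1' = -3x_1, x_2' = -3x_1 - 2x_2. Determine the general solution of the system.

x_1(t) = -K_1e^(-3t), x_2(t) = -3K_1e^(-3t) + K_2e^(-2t)

Coefficient matrix A = [[-3, 0], [-3, -2]].
Characteristic polynomial det(A - λI) = λ^2 + 5λ + 6 = 0.
Eigenvalues λ = -3, -2.
For λ=-3: (A-λI) row 2 is [-3, 1], so an eigenvector is (-1, -3).
For λ=-2: (A-λI) row 1 is [-1, 0], so an eigenvector is (0, 1).
General solution: K_1e^(-3t)(-1,-3) + K_2e^(-2t)(0,1).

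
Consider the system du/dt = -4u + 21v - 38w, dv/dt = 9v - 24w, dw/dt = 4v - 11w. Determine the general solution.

u(t) = C_1e^(-4t) + 5C_2e^(t) + 4C_3e^(-3t), v(t) = 3C_2e^(t) + 2C_3e^(-3t), w(t) = C_2e^(t) + C_3e^(-3t)

Coefficient matrix A = [[-4, 21, -38], [0, 9, -24], [0, 4, -11]].
det(A - λI) = 0 gives eigenvalues λ = -4, 1, -3.
For λ=-4: eigenvector (1,0,0).
For λ=1: eigenvector (5,3,1).
For λ=-3: eigenvector (4,2,1).
General solution: C_1e^(-4t)(1,0,0) + C_2e^(t)(5,3,1) + C_3e^(-3t)(4,2,1).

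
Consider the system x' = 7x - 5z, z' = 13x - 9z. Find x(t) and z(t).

x(t) = -2c_1e^(-t)sin(t) + c_1e^(-t)cos(t) + c_2e^(-t)sin(t) + 2c_2e^(-t)cos(t), z(t) = -3c_1e^(-t)sin(t) + 2c_1e^(-t)cos(t) + 2c_2e^(-t)sin(t) + 3c_2e^(-t)cos(t)

Coefficient matrix A = [[7, -5], [13, -9]].
Characteristic polynomial det(A - λI) = λ^2 + 2λ + 2 = 0.
Eigenvalues λ = -1 ± i (complex conjugate pair).
For λ=-1+i: an eigenvector is (1,2) - i(-2,-3) = (1 + 2i, 2 + 3i).
A real fundamental pair from Re and Im of e^((-1+i)t)v: X_1 = e^(-t)(cos(t)·(1,2) + sin(t)·(-2,-3)), X_2 = e^(-t)(sin(t)·(1,2) - cos(t)·(-2,-3)).
General solution: c_1X_1 + c_2X_2.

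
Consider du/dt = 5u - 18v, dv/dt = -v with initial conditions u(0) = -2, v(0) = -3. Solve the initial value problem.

Coefficient matrix A = [[5, -18], [0, -1]].
Characteristic polynomial det(A - λI) = λ^2 - 4λ - 5 = 0.
Eigenvalues λ = 5, -1.
For λ=5: (A-λI) row 1 is [0, -18], so an eigenvector is (1, 0).
For λ=-1: (A-λI) row 1 is [6, -18], so an eigenvector is (3, 1).
General solution: c_1e^(5t)(1,0) + c_2e^(-t)(3,1).
Applying u(0)=-2, v(0)=-3 gives c_1=7, c_2=-3.

u(t) = 7e^(5t) - 9e^(-t), v(t) = -3e^(-t)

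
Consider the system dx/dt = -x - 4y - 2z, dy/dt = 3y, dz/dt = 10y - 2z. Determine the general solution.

x(t) = 2K_1e^(-2t) - 2K_2e^(3t) + K_3e^(-t), y(t) = K_2e^(3t), z(t) = K_1e^(-2t) + 2K_2e^(3t)

Coefficient matrix A = [[-1, -4, -2], [0, 3, 0], [0, 10, -2]].
det(A - λI) = 0 gives eigenvalues λ = -2, 3, -1.
For λ=-2: eigenvector (2,0,1).
For λ=3: eigenvector (-2,1,2).
For λ=-1: eigenvector (1,0,0).
General solution: K_1e^(-2t)(2,0,1) + K_2e^(3t)(-2,1,2) + K_3e^(-t)(1,0,0).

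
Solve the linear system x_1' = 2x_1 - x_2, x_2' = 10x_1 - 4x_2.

Coefficient matrix A = [[2, -1], [10, -4]].
Characteristic polynomial det(A - λI) = λ^2 + 2λ + 2 = 0.
Eigenvalues λ = -1 ± i (complex conjugate pair).
For λ=-1+i: an eigenvector is (1,3) - i(0,1) = (1, 3 - i).
A real fundamental pair from Re and Im of e^((-1+i)t)v: X_1 = e^(-t)(cos(t)·(1,3) + sin(t)·(0,1)), X_2 = e^(-t)(sin(t)·(1,3) - cos(t)·(0,1)).
General solution: C_1X_1 + C_2X_2.

x_1(t) = C_1e^(-t)cos(t) + C_2e^(-t)sin(t), x_2(t) = C_1e^(-t)sin(t) + 3C_1e^(-t)cos(t) + 3C_2e^(-t)sin(t) - C_2e^(-t)cos(t)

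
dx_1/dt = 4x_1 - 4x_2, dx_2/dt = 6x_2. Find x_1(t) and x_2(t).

Coefficient matrix A = [[4, -4], [0, 6]].
Characteristic polynomial det(A - λI) = λ^2 - 10λ + 24 = 0.
Eigenvalues λ = 4, 6.
For λ=4: (A-λI) row 1 is [0, -4], so an eigenvector is (-1, 0).
For λ=6: (A-λI) row 1 is [-2, -4], so an eigenvector is (2, -1).
General solution: c_1e^(4t)(-1,0) + c_2e^(6t)(2,-1).

x_1(t) = -c_1e^(4t) + 2c_2e^(6t), x_2(t) = -c_2e^(6t)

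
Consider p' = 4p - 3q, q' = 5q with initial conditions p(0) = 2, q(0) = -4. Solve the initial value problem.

Coefficient matrix A = [[4, -3], [0, 5]].
Characteristic polynomial det(A - λI) = λ^2 - 9λ + 20 = 0.
Eigenvalues λ = 5, 4.
For λ=5: (A-λI) row 1 is [-1, -3], so an eigenvector is (3, -1).
For λ=4: (A-λI) row 1 is [0, -3], so an eigenvector is (1, 0).
General solution: c_1e^(5t)(3,-1) + c_2e^(4t)(1,0).
Applying p(0)=2, q(0)=-4 gives c_1=4, c_2=-10.

p(t) = 12e^(5t) - 10e^(4t), q(t) = -4e^(5t)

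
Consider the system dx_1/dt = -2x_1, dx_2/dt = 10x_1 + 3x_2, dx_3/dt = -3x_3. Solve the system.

Coefficient matrix A = [[-2, 0, 0], [10, 3, 0], [0, 0, -3]].
det(A - λI) = 0 gives eigenvalues λ = -2, 3, -3.
For λ=-2: eigenvector (1,-2,0).
For λ=3: eigenvector (0,1,0).
For λ=-3: eigenvector (0,0,1).
General solution: C_1e^(-2t)(1,-2,0) + C_2e^(3t)(0,1,0) + C_3e^(-3t)(0,0,1).

x_1(t) = C_1e^(-2t), x_2(t) = -2C_1e^(-2t) + C_2e^(3t), x_3(t) = C_3e^(-3t)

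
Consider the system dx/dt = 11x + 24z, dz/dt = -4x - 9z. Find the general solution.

Coefficient matrix A = [[11, 24], [-4, -9]].
Characteristic polynomial det(A - λI) = λ^2 - 2λ - 3 = 0.
Eigenvalues λ = 3, -1.
For λ=3: (A-λI) row 1 is [8, 24], so an eigenvector is (3, -1).
For λ=-1: (A-λI) row 1 is [12, 24], so an eigenvector is (-2, 1).
General solution: c_1e^(3t)(3,-1) + c_2e^(-t)(-2,1).

x(t) = 3c_1e^(3t) - 2c_2e^(-t), z(t) = -c_1e^(3t) + c_2e^(-t)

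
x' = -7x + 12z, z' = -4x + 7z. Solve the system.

Coefficient matrix A = [[-7, 12], [-4, 7]].
Characteristic polynomial det(A - λI) = λ^2 - 1 = 0.
Eigenvalues λ = 1, -1.
For λ=1: (A-λI) row 1 is [-8, 12], so an eigenvector is (-3, -2).
For λ=-1: (A-λI) row 1 is [-6, 12], so an eigenvector is (-2, -1).
General solution: C_1e^(t)(-3,-2) + C_2e^(-t)(-2,-1).

x(t) = -3C_1e^(t) - 2C_2e^(-t), z(t) = -2C_1e^(t) - C_2e^(-t)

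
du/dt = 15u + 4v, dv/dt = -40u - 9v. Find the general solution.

u(t) = -c_1e^(3t)sin(4t) + c_2e^(3t)cos(4t), v(t) = 3c_1e^(3t)sin(4t) - c_1e^(3t)cos(4t) - c_2e^(3t)sin(4t) - 3c_2e^(3t)cos(4t)

Coefficient matrix A = [[15, 4], [-40, -9]].
Characteristic polynomial det(A - λI) = λ^2 - 6λ + 25 = 0.
Eigenvalues λ = 3 ± 4i (complex conjugate pair).
For λ=3+4i: an eigenvector is (0,-1) - i(-1,3) = (0 + i, -1 - 3i).
A real fundamental pair from Re and Im of e^((3+4i)t)v: X_1 = e^(3t)(cos(4t)·(0,-1) + sin(4t)·(-1,3)), X_2 = e^(3t)(sin(4t)·(0,-1) - cos(4t)·(-1,3)).
General solution: c_1X_1 + c_2X_2.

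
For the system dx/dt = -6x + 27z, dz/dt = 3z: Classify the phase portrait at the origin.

saddle

A = [[-6,27],[0,3]]; det(A-λI) = λ^2 + 3λ - 18.
λ = 3, -6: opposite signs.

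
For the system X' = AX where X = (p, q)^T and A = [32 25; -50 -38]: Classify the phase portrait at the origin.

stable spiral

A = [[32,25],[-50,-38]]; det(A-λI) = λ^2 + 6λ + 34.
λ = -3 ± 5i: negative real part.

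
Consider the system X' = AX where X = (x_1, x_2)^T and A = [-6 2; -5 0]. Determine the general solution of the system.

x_1(t) = -c_1e^(-3t)sin(t) - c_1e^(-3t)cos(t) - c_2e^(-3t)sin(t) + c_2e^(-3t)cos(t), x_2(t) = -c_1e^(-3t)sin(t) - 2c_1e^(-3t)cos(t) - 2c_2e^(-3t)sin(t) + c_2e^(-3t)cos(t)

Coefficient matrix A = [[-6, 2], [-5, 0]].
Characteristic polynomial det(A - λI) = λ^2 + 6λ + 10 = 0.
Eigenvalues λ = -3 ± i (complex conjugate pair).
For λ=-3+i: an eigenvector is (-1,-2) - i(-1,-1) = (-1 + i, -2 + i).
A real fundamental pair from Re and Im of e^((-3+i)t)v: X_1 = e^(-3t)(cos(t)·(-1,-2) + sin(t)·(-1,-1)), X_2 = e^(-3t)(sin(t)·(-1,-2) - cos(t)·(-1,-1)).
General solution: c_1X_1 + c_2X_2.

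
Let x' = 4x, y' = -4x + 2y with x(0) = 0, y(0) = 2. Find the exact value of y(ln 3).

A = [[4,0],[-4,2]]; eigenvalues λ = 2, 4.
Eigenvectors: (0,1) for λ=2, (-1,2) for λ=4.
From the initial condition, c_1 = 2, c_2 = 0.
y(ln 3) = (2)(3^2)(1) + (0)(3^4)(2) = 18.

18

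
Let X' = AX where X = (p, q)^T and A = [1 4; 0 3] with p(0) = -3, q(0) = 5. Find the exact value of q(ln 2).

40

A = [[1,4],[0,3]]; eigenvalues λ = 3, 1.
Eigenvectors: (-2,-1) for λ=3, (-1,0) for λ=1.
From the initial condition, c_1 = -5, c_2 = 13.
q(ln 2) = (-5)(2^3)(-1) + (13)(2^1)(0) = 40.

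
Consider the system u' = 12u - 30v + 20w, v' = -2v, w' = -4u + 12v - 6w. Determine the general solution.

u(t) = 5C_1e^(-2t) + 5C_2e^(4t) - 2C_3e^(2t), v(t) = C_1e^(-2t), w(t) = -2C_1e^(-2t) - 2C_2e^(4t) + C_3e^(2t)

Coefficient matrix A = [[12, -30, 20], [0, -2, 0], [-4, 12, -6]].
det(A - λI) = 0 gives eigenvalues λ = -2, 4, 2.
For λ=-2: eigenvector (5,1,-2).
For λ=4: eigenvector (5,0,-2).
For λ=2: eigenvector (-2,0,1).
General solution: C_1e^(-2t)(5,1,-2) + C_2e^(4t)(5,0,-2) + C_3e^(2t)(-2,0,1).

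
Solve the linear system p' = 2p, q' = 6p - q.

Coefficient matrix A = [[2, 0], [6, -1]].
Characteristic polynomial det(A - λI) = λ^2 - λ - 2 = 0.
Eigenvalues λ = -1, 2.
For λ=-1: (A-λI) row 1 is [3, 0], so an eigenvector is (0, 1).
For λ=2: (A-λI) row 2 is [6, -3], so an eigenvector is (-1, -2).
General solution: c_1e^(-t)(0,1) + c_2e^(2t)(-1,-2).

p(t) = -c_2e^(2t), q(t) = c_1e^(-t) - 2c_2e^(2t)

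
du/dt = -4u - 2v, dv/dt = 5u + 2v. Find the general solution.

Coefficient matrix A = [[-4, -2], [5, 2]].
Characteristic polynomial det(A - λI) = λ^2 + 2λ + 2 = 0.
Eigenvalues λ = -1 ± i (complex conjugate pair).
For λ=-1+i: an eigenvector is (1,-2) - i(1,-1) = (1 - i, -2 + i).
A real fundamental pair from Re and Im of e^((-1+i)t)v: X_1 = e^(-t)(cos(t)·(1,-2) + sin(t)·(1,-1)), X_2 = e^(-t)(sin(t)·(1,-2) - cos(t)·(1,-1)).
General solution: K_1X_1 + K_2X_2.

u(t) = K_1e^(-t)sin(t) + K_1e^(-t)cos(t) + K_2e^(-t)sin(t) - K_2e^(-t)cos(t), v(t) = -K_1e^(-t)sin(t) - 2K_1e^(-t)cos(t) - 2K_2e^(-t)sin(t) + K_2e^(-t)cos(t)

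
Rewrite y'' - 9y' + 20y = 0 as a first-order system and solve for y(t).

Let x_1 = y, x_2 = y'. Then x_1' = x_2 and x_2' = -20x_1 + 9x_2.
A = [[0,1],[-20,9]]; det(A-λI) = λ^2 - 9λ + 20.
Eigenvalues λ = 4, 5 with eigenvectors (1,4), (1,5).

y(t) = c_1e^(4t) + c_2e^(5t)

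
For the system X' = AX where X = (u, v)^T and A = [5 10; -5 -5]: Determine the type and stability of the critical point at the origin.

center

A = [[5,10],[-5,-5]]; det(A-λI) = λ^2 + 25.
λ = 0 ± 5i: zero real part.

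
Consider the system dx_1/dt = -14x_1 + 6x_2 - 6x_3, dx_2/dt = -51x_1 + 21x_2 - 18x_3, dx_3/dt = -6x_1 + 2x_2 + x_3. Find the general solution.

x_1(t) = K_1e^(4t) + 2K_3e^(t), x_2(t) = 3K_1e^(4t) + K_2e^(3t) + 6K_3e^(t), x_3(t) = K_2e^(3t) + K_3e^(t)

Coefficient matrix A = [[-14, 6, -6], [-51, 21, -18], [-6, 2, 1]].
det(A - λI) = 0 gives eigenvalues λ = 4, 3, 1.
For λ=4: eigenvector (1,3,0).
For λ=3: eigenvector (0,1,1).
For λ=1: eigenvector (2,6,1).
General solution: K_1e^(4t)(1,3,0) + K_2e^(3t)(0,1,1) + K_3e^(t)(2,6,1).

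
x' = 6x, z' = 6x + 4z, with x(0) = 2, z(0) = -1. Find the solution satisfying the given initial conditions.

Coefficient matrix A = [[6, 0], [6, 4]].
Characteristic polynomial det(A - λI) = λ^2 - 10λ + 24 = 0.
Eigenvalues λ = 4, 6.
For λ=4: (A-λI) row 1 is [2, 0], so an eigenvector is (0, 1).
For λ=6: (A-λI) row 2 is [6, -2], so an eigenvector is (-1, -3).
General solution: c_1e^(4t)(0,1) + c_2e^(6t)(-1,-3).
Applying x(0)=2, z(0)=-1 gives c_1=-7, c_2=-2.

x(t) = 2e^(6t), z(t) = 6e^(6t) - 7e^(4t)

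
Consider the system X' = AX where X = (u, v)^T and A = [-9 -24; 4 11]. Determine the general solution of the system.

Coefficient matrix A = [[-9, -24], [4, 11]].
Characteristic polynomial det(A - λI) = λ^2 - 2λ - 3 = 0.
Eigenvalues λ = -1, 3.
For λ=-1: (A-λI) row 1 is [-8, -24], so an eigenvector is (-3, 1).
For λ=3: (A-λI) row 1 is [-12, -24], so an eigenvector is (2, -1).
General solution: c_1e^(-t)(-3,1) + c_2e^(3t)(2,-1).

u(t) = -3c_1e^(-t) + 2c_2e^(3t), v(t) = c_1e^(-t) - c_2e^(3t)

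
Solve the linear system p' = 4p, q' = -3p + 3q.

Coefficient matrix A = [[4, 0], [-3, 3]].
Characteristic polynomial det(A - λI) = λ^2 - 7λ + 12 = 0.
Eigenvalues λ = 3, 4.
For λ=3: (A-λI) row 1 is [1, 0], so an eigenvector is (0, -1).
For λ=4: (A-λI) row 2 is [-3, -1], so an eigenvector is (1, -3).
General solution: c_1e^(3t)(0,-1) + c_2e^(4t)(1,-3).

p(t) = c_2e^(4t), q(t) = -c_1e^(3t) - 3c_2e^(4t)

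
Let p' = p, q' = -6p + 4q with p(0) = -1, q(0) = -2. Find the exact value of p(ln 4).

-4

A = [[1,0],[-6,4]]; eigenvalues λ = 1, 4.
Eigenvectors: (-1,-2) for λ=1, (0,1) for λ=4.
From the initial condition, c_1 = 1, c_2 = 0.
p(ln 4) = (1)(4^1)(-1) + (0)(4^4)(0) = -4.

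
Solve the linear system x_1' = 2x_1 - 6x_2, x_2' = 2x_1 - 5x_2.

x_1(t) = -3C_1e^(-2t) - 2C_2e^(-t), x_2(t) = -2C_1e^(-2t) - C_2e^(-t)

Coefficient matrix A = [[2, -6], [2, -5]].
Characteristic polynomial det(A - λI) = λ^2 + 3λ + 2 = 0.
Eigenvalues λ = -2, -1.
For λ=-2: (A-λI) row 1 is [4, -6], so an eigenvector is (-3, -2).
For λ=-1: (A-λI) row 1 is [3, -6], so an eigenvector is (-2, -1).
General solution: C_1e^(-2t)(-3,-2) + C_2e^(-t)(-2,-1).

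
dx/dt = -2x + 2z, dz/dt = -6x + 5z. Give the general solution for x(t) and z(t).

Coefficient matrix A = [[-2, 2], [-6, 5]].
Characteristic polynomial det(A - λI) = λ^2 - 3λ + 2 = 0.
Eigenvalues λ = 2, 1.
For λ=2: (A-λI) row 1 is [-4, 2], so an eigenvector is (1, 2).
For λ=1: (A-λI) row 1 is [-3, 2], so an eigenvector is (-2, -3).
General solution: c_1e^(2t)(1,2) + c_2e^(t)(-2,-3).

x(t) = c_1e^(2t) - 2c_2e^(t), z(t) = 2c_1e^(2t) - 3c_2e^(t)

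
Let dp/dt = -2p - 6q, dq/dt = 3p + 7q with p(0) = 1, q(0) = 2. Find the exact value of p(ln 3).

A = [[-2,-6],[3,7]]; eigenvalues λ = 1, 4.
Eigenvectors: (2,-1) for λ=1, (1,-1) for λ=4.
From the initial condition, c_1 = 3, c_2 = -5.
p(ln 3) = (3)(3^1)(2) + (-5)(3^4)(1) = -387.

-387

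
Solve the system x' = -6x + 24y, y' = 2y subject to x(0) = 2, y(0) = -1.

Coefficient matrix A = [[-6, 24], [0, 2]].
Characteristic polynomial det(A - λI) = λ^2 + 4λ - 12 = 0.
Eigenvalues λ = 2, -6.
For λ=2: (A-λI) row 1 is [-8, 24], so an eigenvector is (-3, -1).
For λ=-6: (A-λI) row 1 is [0, 24], so an eigenvector is (1, 0).
General solution: K_1e^(2t)(-3,-1) + K_2e^(-6t)(1,0).
Applying x(0)=2, y(0)=-1 gives K_1=1, K_2=5.

x(t) = -3e^(2t) + 5e^(-6t), y(t) = -e^(2t)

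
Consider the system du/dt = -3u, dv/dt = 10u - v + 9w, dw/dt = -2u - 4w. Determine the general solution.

u(t) = K_1e^(-3t), v(t) = 4K_1e^(-3t) - 3K_2e^(-4t) + K_3e^(-t), w(t) = -2K_1e^(-3t) + K_2e^(-4t)

Coefficient matrix A = [[-3, 0, 0], [10, -1, 9], [-2, 0, -4]].
det(A - λI) = 0 gives eigenvalues λ = -3, -4, -1.
For λ=-3: eigenvector (1,4,-2).
For λ=-4: eigenvector (0,-3,1).
For λ=-1: eigenvector (0,1,0).
General solution: K_1e^(-3t)(1,4,-2) + K_2e^(-4t)(0,-3,1) + K_3e^(-t)(0,1,0).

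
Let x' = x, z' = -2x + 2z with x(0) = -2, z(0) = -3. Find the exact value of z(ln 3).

A = [[1,0],[-2,2]]; eigenvalues λ = 2, 1.
Eigenvectors: (0,1) for λ=2, (1,2) for λ=1.
From the initial condition, c_1 = 1, c_2 = -2.
z(ln 3) = (1)(3^2)(1) + (-2)(3^1)(2) = -3.

-3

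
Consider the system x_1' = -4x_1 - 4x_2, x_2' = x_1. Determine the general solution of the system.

x_1(t) = -2c_1e^(-2t) - 2c_2te^(-2t) + c_2e^(-2t), x_2(t) = c_1e^(-2t) + c_2te^(-2t)

Coefficient matrix A = [[-4, -4], [1, 0]].
Characteristic polynomial det(A - λI) = λ^2 + 4λ + 4 = 0.
Single eigenvalue λ = -2 with algebraic multiplicity 2.
Eigenvector v = (-2,1); generalized eigenvector w with (A-λI)w=v is (1,0).
General solution: e^(-2t)[c_1·v + c_2·(t·v + w)].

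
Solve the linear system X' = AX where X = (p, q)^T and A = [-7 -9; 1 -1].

Coefficient matrix A = [[-7, -9], [1, -1]].
Characteristic polynomial det(A - λI) = λ^2 + 8λ + 16 = 0.
Single eigenvalue λ = -4 with algebraic multiplicity 2.
Eigenvector v = (3,-1); generalized eigenvector w with (A-λI)w=v is (2,-1).
General solution: e^(-4t)[K_1·v + K_2·(t·v + w)].

p(t) = 3K_1e^(-4t) + 3K_2te^(-4t) + 2K_2e^(-4t), q(t) = -K_1e^(-4t) - K_2te^(-4t) - K_2e^(-4t)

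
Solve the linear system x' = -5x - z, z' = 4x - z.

x(t) = -K_1e^(-3t) - K_2te^(-3t) + 2K_2e^(-3t), z(t) = 2K_1e^(-3t) + 2K_2te^(-3t) - 3K_2e^(-3t)

Coefficient matrix A = [[-5, -1], [4, -1]].
Characteristic polynomial det(A - λI) = λ^2 + 6λ + 9 = 0.
Single eigenvalue λ = -3 with algebraic multiplicity 2.
Eigenvector v = (-1,2); generalized eigenvector w with (A-λI)w=v is (2,-3).
General solution: e^(-3t)[K_1·v + K_2·(t·v + w)].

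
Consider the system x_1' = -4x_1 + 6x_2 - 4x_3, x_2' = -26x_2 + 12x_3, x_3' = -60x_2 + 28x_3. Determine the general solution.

x_1(t) = C_1e^(-4t) - C_2e^(-2t) - C_3e^(4t), x_2(t) = C_2e^(-2t) + 2C_3e^(4t), x_3(t) = 2C_2e^(-2t) + 5C_3e^(4t)

Coefficient matrix A = [[-4, 6, -4], [0, -26, 12], [0, -60, 28]].
det(A - λI) = 0 gives eigenvalues λ = -4, -2, 4.
For λ=-4: eigenvector (1,0,0).
For λ=-2: eigenvector (-1,1,2).
For λ=4: eigenvector (-1,2,5).
General solution: C_1e^(-4t)(1,0,0) + C_2e^(-2t)(-1,1,2) + C_3e^(4t)(-1,2,5).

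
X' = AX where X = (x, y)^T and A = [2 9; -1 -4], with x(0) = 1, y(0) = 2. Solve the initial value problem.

x(t) = 21te^(-t) + e^(-t), y(t) = -7te^(-t) + 2e^(-t)

Coefficient matrix A = [[2, 9], [-1, -4]].
Characteristic polynomial det(A - λI) = λ^2 + 2λ + 1 = 0.
Single eigenvalue λ = -1 with algebraic multiplicity 2.
Eigenvector v = (-3,1); generalized eigenvector w with (A-λI)w=v is (-1,0).
General solution: e^(-t)[c_1·v + c_2·(t·v + w)].
Applying x(0)=1, y(0)=2 gives c_1=2, c_2=-7.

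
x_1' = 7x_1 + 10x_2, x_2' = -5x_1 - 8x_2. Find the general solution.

x_1(t) = -c_1e^(-3t) - 2c_2e^(2t), x_2(t) = c_1e^(-3t) + c_2e^(2t)

Coefficient matrix A = [[7, 10], [-5, -8]].
Characteristic polynomial det(A - λI) = λ^2 + λ - 6 = 0.
Eigenvalues λ = -3, 2.
For λ=-3: (A-λI) row 1 is [10, 10], so an eigenvector is (-1, 1).
For λ=2: (A-λI) row 1 is [5, 10], so an eigenvector is (-2, 1).
General solution: c_1e^(-3t)(-1,1) + c_2e^(2t)(-2,1).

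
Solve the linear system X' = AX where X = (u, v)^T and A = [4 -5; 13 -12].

u(t) = 2c_1e^(-4t)sin(t) - c_1e^(-4t)cos(t) - c_2e^(-4t)sin(t) - 2c_2e^(-4t)cos(t), v(t) = 3c_1e^(-4t)sin(t) - 2c_1e^(-4t)cos(t) - 2c_2e^(-4t)sin(t) - 3c_2e^(-4t)cos(t)

Coefficient matrix A = [[4, -5], [13, -12]].
Characteristic polynomial det(A - λI) = λ^2 + 8λ + 17 = 0.
Eigenvalues λ = -4 ± i (complex conjugate pair).
For λ=-4+i: an eigenvector is (-1,-2) - i(2,3) = (-1 - 2i, -2 - 3i).
A real fundamental pair from Re and Im of e^((-4+i)t)v: X_1 = e^(-4t)(cos(t)·(-1,-2) + sin(t)·(2,3)), X_2 = e^(-4t)(sin(t)·(-1,-2) - cos(t)·(2,3)).
General solution: c_1X_1 + c_2X_2.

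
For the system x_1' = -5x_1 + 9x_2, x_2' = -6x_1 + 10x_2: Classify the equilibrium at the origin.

A = [[-5,9],[-6,10]]; det(A-λI) = λ^2 - 5λ + 4.
λ = 1, 4: both positive.

unstable node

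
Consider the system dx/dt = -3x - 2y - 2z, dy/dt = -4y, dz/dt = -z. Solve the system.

x(t) = C_1e^(-3t) - C_2e^(-t) + 2C_3e^(-4t), y(t) = C_3e^(-4t), z(t) = C_2e^(-t)

Coefficient matrix A = [[-3, -2, -2], [0, -4, 0], [0, 0, -1]].
det(A - λI) = 0 gives eigenvalues λ = -3, -1, -4.
For λ=-3: eigenvector (1,0,0).
For λ=-1: eigenvector (-1,0,1).
For λ=-4: eigenvector (2,1,0).
General solution: C_1e^(-3t)(1,0,0) + C_2e^(-t)(-1,0,1) + C_3e^(-4t)(2,1,0).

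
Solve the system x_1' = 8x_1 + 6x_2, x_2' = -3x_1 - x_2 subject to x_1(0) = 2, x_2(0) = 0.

Coefficient matrix A = [[8, 6], [-3, -1]].
Characteristic polynomial det(A - λI) = λ^2 - 7λ + 10 = 0.
Eigenvalues λ = 5, 2.
For λ=5: (A-λI) row 1 is [3, 6], so an eigenvector is (-2, 1).
For λ=2: (A-λI) row 1 is [6, 6], so an eigenvector is (1, -1).
General solution: K_1e^(5t)(-2,1) + K_2e^(2t)(1,-1).
Applying x_1(0)=2, x_2(0)=0 gives K_1=-2, K_2=-2.

x_1(t) = 4e^(5t) - 2e^(2t), x_2(t) = -2e^(5t) + 2e^(2t)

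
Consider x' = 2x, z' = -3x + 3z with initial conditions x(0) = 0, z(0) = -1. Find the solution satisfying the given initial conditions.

Coefficient matrix A = [[2, 0], [-3, 3]].
Characteristic polynomial det(A - λI) = λ^2 - 5λ + 6 = 0.
Eigenvalues λ = 3, 2.
For λ=3: (A-λI) row 1 is [-1, 0], so an eigenvector is (0, 1).
For λ=2: (A-λI) row 2 is [-3, 1], so an eigenvector is (-1, -3).
General solution: K_1e^(3t)(0,1) + K_2e^(2t)(-1,-3).
Applying x(0)=0, z(0)=-1 gives K_1=-1, K_2=0.

x(t) = 0, z(t) = -e^(3t)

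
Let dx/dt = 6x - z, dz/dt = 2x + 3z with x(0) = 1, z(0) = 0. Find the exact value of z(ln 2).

32

A = [[6,-1],[2,3]]; eigenvalues λ = 4, 5.
Eigenvectors: (-1,-2) for λ=4, (-1,-1) for λ=5.
From the initial condition, c_1 = 1, c_2 = -2.
z(ln 2) = (1)(2^4)(-2) + (-2)(2^5)(-1) = 32.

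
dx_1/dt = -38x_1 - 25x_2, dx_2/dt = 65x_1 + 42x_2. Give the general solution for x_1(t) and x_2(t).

x_1(t) = -2K_1e^(2t)sin(5t) - K_1e^(2t)cos(5t) - K_2e^(2t)sin(5t) + 2K_2e^(2t)cos(5t), x_2(t) = 3K_1e^(2t)sin(5t) + 2K_1e^(2t)cos(5t) + 2K_2e^(2t)sin(5t) - 3K_2e^(2t)cos(5t)

Coefficient matrix A = [[-38, -25], [65, 42]].
Characteristic polynomial det(A - λI) = λ^2 - 4λ + 29 = 0.
Eigenvalues λ = 2 ± 5i (complex conjugate pair).
For λ=2+5i: an eigenvector is (-1,2) - i(-2,3) = (-1 + 2i, 2 - 3i).
A real fundamental pair from Re and Im of e^((2+5i)t)v: X_1 = e^(2t)(cos(5t)·(-1,2) + sin(5t)·(-2,3)), X_2 = e^(2t)(sin(5t)·(-1,2) - cos(5t)·(-2,3)).
General solution: K_1X_1 + K_2X_2.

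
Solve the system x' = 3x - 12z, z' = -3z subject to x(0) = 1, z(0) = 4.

x(t) = -7e^(3t) + 8e^(-3t), z(t) = 4e^(-3t)

Coefficient matrix A = [[3, -12], [0, -3]].
Characteristic polynomial det(A - λI) = λ^2 - 9 = 0.
Eigenvalues λ = -3, 3.
For λ=-3: (A-λI) row 1 is [6, -12], so an eigenvector is (-2, -1).
For λ=3: (A-λI) row 1 is [0, -12], so an eigenvector is (-1, 0).
General solution: c_1e^(-3t)(-2,-1) + c_2e^(3t)(-1,0).
Applying x(0)=1, z(0)=4 gives c_1=-4, c_2=7.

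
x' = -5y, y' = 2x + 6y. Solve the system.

Coefficient matrix A = [[0, -5], [2, 6]].
Characteristic polynomial det(A - λI) = λ^2 - 6λ + 10 = 0.
Eigenvalues λ = 3 ± i (complex conjugate pair).
For λ=3+i: an eigenvector is (2,-1) - i(-1,1) = (2 + i, -1 - i).
A real fundamental pair from Re and Im of e^((3+i)t)v: X_1 = e^(3t)(cos(t)·(2,-1) + sin(t)·(-1,1)), X_2 = e^(3t)(sin(t)·(2,-1) - cos(t)·(-1,1)).
General solution: K_1X_1 + K_2X_2.

x(t) = -K_1e^(3t)sin(t) + 2K_1e^(3t)cos(t) + 2K_2e^(3t)sin(t) + K_2e^(3t)cos(t), y(t) = K_1e^(3t)sin(t) - K_1e^(3t)cos(t) - K_2e^(3t)sin(t) - K_2e^(3t)cos(t)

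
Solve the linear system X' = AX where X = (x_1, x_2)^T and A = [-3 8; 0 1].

Coefficient matrix A = [[-3, 8], [0, 1]].
Characteristic polynomial det(A - λI) = λ^2 + 2λ - 3 = 0.
Eigenvalues λ = 1, -3.
For λ=1: (A-λI) row 1 is [-4, 8], so an eigenvector is (-2, -1).
For λ=-3: (A-λI) row 1 is [0, 8], so an eigenvector is (-1, 0).
General solution: K_1e^(t)(-2,-1) + K_2e^(-3t)(-1,0).

x_1(t) = -2K_1e^(t) - K_2e^(-3t), x_2(t) = -K_1e^(t)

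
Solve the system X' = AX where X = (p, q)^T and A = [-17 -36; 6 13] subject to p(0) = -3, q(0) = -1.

Coefficient matrix A = [[-17, -36], [6, 13]].
Characteristic polynomial det(A - λI) = λ^2 + 4λ - 5 = 0.
Eigenvalues λ = 1, -5.
For λ=1: (A-λI) row 1 is [-18, -36], so an eigenvector is (2, -1).
For λ=-5: (A-λI) row 1 is [-12, -36], so an eigenvector is (-3, 1).
General solution: K_1e^(t)(2,-1) + K_2e^(-5t)(-3,1).
Applying p(0)=-3, q(0)=-1 gives K_1=6, K_2=5.

p(t) = 12e^(t) - 15e^(-5t), q(t) = -6e^(t) + 5e^(-5t)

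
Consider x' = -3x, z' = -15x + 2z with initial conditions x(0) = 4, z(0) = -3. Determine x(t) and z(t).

x(t) = 4e^(-3t), z(t) = -15e^(2t) + 12e^(-3t)

Coefficient matrix A = [[-3, 0], [-15, 2]].
Characteristic polynomial det(A - λI) = λ^2 + λ - 6 = 0.
Eigenvalues λ = 2, -3.
For λ=2: (A-λI) row 1 is [-5, 0], so an eigenvector is (0, 1).
For λ=-3: (A-λI) row 2 is [-15, 5], so an eigenvector is (1, 3).
General solution: c_1e^(2t)(0,1) + c_2e^(-3t)(1,3).
Applying x(0)=4, z(0)=-3 gives c_1=-15, c_2=4.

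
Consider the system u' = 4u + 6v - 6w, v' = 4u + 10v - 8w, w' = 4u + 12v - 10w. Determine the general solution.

u(t) = C_1e^(4t) - C_2e^(-2t), v(t) = 2C_1e^(4t) - C_2e^(-2t) + C_3e^(2t), w(t) = 2C_1e^(4t) - 2C_2e^(-2t) + C_3e^(2t)

Coefficient matrix A = [[4, 6, -6], [4, 10, -8], [4, 12, -10]].
det(A - λI) = 0 gives eigenvalues λ = 4, -2, 2.
For λ=4: eigenvector (1,2,2).
For λ=-2: eigenvector (-1,-1,-2).
For λ=2: eigenvector (0,1,1).
General solution: C_1e^(4t)(1,2,2) + C_2e^(-2t)(-1,-1,-2) + C_3e^(2t)(0,1,1).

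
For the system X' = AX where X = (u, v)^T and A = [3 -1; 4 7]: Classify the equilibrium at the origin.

A = [[3,-1],[4,7]]; det(A-λI) = λ^2 - 10λ + 25.
repeated λ = 5 with a single eigenvector.

unstable improper node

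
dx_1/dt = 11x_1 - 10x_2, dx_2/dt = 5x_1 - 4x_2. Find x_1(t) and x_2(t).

x_1(t) = -2K_1e^(6t) + K_2e^(t), x_2(t) = -K_1e^(6t) + K_2e^(t)

Coefficient matrix A = [[11, -10], [5, -4]].
Characteristic polynomial det(A - λI) = λ^2 - 7λ + 6 = 0.
Eigenvalues λ = 6, 1.
For λ=6: (A-λI) row 1 is [5, -10], so an eigenvector is (-2, -1).
For λ=1: (A-λI) row 1 is [10, -10], so an eigenvector is (1, 1).
General solution: K_1e^(6t)(-2,-1) + K_2e^(t)(1,1).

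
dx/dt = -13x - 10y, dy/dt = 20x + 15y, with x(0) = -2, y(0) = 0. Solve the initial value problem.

Coefficient matrix A = [[-13, -10], [20, 15]].
Characteristic polynomial det(A - λI) = λ^2 - 2λ + 5 = 0.
Eigenvalues λ = 1 ± 2i (complex conjugate pair).
For λ=1+2i: an eigenvector is (-2,3) - i(-1,1) = (-2 + i, 3 - i).
A real fundamental pair from Re and Im of e^((1+2i)t)v: X_1 = e^(t)(cos(2t)·(-2,3) + sin(2t)·(-1,1)), X_2 = e^(t)(sin(2t)·(-2,3) - cos(2t)·(-1,1)).
General solution: K_1X_1 + K_2X_2.
Applying x(0)=-2, y(0)=0 gives K_1=-2, K_2=-6.

x(t) = 14e^(t)sin(2t) - 2e^(t)cos(2t), y(t) = -20e^(t)sin(2t)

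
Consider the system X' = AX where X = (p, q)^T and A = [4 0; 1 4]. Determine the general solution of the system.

p(t) = -K_2e^(4t), q(t) = -K_1e^(4t) - K_2te^(4t) + K_2e^(4t)

Coefficient matrix A = [[4, 0], [1, 4]].
Characteristic polynomial det(A - λI) = λ^2 - 8λ + 16 = 0.
Single eigenvalue λ = 4 with algebraic multiplicity 2.
Eigenvector v = (0,-1); generalized eigenvector w with (A-λI)w=v is (-1,1).
General solution: e^(4t)[K_1·v + K_2·(t·v + w)].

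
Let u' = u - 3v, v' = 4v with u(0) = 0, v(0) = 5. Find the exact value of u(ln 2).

A = [[1,-3],[0,4]]; eigenvalues λ = 4, 1.
Eigenvectors: (-1,1) for λ=4, (-1,0) for λ=1.
From the initial condition, c_1 = 5, c_2 = -5.
u(ln 2) = (5)(2^4)(-1) + (-5)(2^1)(-1) = -70.

-70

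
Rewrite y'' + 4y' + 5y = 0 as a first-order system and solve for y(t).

Let x_1 = y, x_2 = y'. Then x_1' = x_2 and x_2' = -5x_1 - 4x_2.
A = [[0,1],[-5,-4]]; det(A-λI) = λ^2 + 4λ + 5.
Eigenvalues λ = -2 ± i.

y(t) = c_1e^(-2t)cos(t) + c_2e^(-2t)sin(t)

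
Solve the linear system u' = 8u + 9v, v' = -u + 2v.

Coefficient matrix A = [[8, 9], [-1, 2]].
Characteristic polynomial det(A - λI) = λ^2 - 10λ + 25 = 0.
Single eigenvalue λ = 5 with algebraic multiplicity 2.
Eigenvector v = (3,-1); generalized eigenvector w with (A-λI)w=v is (1,0).
General solution: e^(5t)[C_1·v + C_2·(t·v + w)].

u(t) = 3C_1e^(5t) + 3C_2te^(5t) + C_2e^(5t), v(t) = -C_1e^(5t) - C_2te^(5t)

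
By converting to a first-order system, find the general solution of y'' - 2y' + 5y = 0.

y(t) = C_1e^(t)cos(2t) + C_2e^(t)sin(2t)

Let x_1 = y, x_2 = y'. Then x_1' = x_2 and x_2' = -5x_1 + 2x_2.
A = [[0,1],[-5,2]]; det(A-λI) = λ^2 - 2λ + 5.
Eigenvalues λ = 1 ± 2i.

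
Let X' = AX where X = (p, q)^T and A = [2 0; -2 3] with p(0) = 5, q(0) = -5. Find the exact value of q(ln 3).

A = [[2,0],[-2,3]]; eigenvalues λ = 2, 3.
Eigenvectors: (1,2) for λ=2, (0,-1) for λ=3.
From the initial condition, c_1 = 5, c_2 = 15.
q(ln 3) = (5)(3^2)(2) + (15)(3^3)(-1) = -315.

-315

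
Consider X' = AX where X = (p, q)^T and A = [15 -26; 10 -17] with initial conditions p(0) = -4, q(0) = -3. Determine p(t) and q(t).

p(t) = 7e^(-t)sin(2t) - 4e^(-t)cos(2t), q(t) = 4e^(-t)sin(2t) - 3e^(-t)cos(2t)

Coefficient matrix A = [[15, -26], [10, -17]].
Characteristic polynomial det(A - λI) = λ^2 + 2λ + 5 = 0.
Eigenvalues λ = -1 ± 2i (complex conjugate pair).
For λ=-1+2i: an eigenvector is (-3,-2) - i(2,1) = (-3 - 2i, -2 - i).
A real fundamental pair from Re and Im of e^((-1+2i)t)v: X_1 = e^(-t)(cos(2t)·(-3,-2) + sin(2t)·(2,1)), X_2 = e^(-t)(sin(2t)·(-3,-2) - cos(2t)·(2,1)).
General solution: c_1X_1 + c_2X_2.
Applying p(0)=-4, q(0)=-3 gives c_1=2, c_2=-1.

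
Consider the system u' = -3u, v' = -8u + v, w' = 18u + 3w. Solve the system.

Coefficient matrix A = [[-3, 0, 0], [-8, 1, 0], [18, 0, 3]].
det(A - λI) = 0 gives eigenvalues λ = 3, 1, -3.
For λ=3: eigenvector (0,0,1).
For λ=1: eigenvector (0,1,0).
For λ=-3: eigenvector (-1,-2,3).
General solution: K_1e^(3t)(0,0,1) + K_2e^(t)(0,1,0) + K_3e^(-3t)(-1,-2,3).

u(t) = -K_3e^(-3t), v(t) = K_2e^(t) - 2K_3e^(-3t), w(t) = K_1e^(3t) + 3K_3e^(-3t)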